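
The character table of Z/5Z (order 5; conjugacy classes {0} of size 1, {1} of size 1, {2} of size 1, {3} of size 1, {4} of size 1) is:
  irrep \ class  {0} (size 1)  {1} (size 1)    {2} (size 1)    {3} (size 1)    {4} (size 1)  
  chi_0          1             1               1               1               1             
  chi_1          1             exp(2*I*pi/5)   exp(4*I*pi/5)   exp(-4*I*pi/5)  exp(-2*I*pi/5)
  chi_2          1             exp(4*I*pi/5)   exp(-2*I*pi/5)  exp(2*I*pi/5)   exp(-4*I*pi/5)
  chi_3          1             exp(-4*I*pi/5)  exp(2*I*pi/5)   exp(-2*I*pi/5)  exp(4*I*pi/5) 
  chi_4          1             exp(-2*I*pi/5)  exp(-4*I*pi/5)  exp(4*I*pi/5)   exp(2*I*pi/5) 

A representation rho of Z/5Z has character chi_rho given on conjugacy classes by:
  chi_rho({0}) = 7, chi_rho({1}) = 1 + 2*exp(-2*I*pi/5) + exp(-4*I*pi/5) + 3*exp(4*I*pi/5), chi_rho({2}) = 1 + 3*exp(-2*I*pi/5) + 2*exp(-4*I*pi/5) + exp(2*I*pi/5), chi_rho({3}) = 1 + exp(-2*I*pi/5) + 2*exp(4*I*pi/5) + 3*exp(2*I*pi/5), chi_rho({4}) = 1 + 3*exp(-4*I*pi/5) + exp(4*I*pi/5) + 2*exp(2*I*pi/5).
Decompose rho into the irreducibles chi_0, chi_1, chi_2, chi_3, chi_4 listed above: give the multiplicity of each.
Multiplicities: chi_0: 1, chi_1: 0, chi_2: 3, chi_3: 1, chi_4: 2.

Solution. Use <chi_rho, chi> = (1/|G|) sum_C |C| * chi_rho(C) * conj(chi(C)) with |G| = 5 for each irreducible chi in the table:
  <chi_rho, chi_0> = (1/5)[1*(7)*conj(1) + 1*(1 + 2*exp(-2*I*pi/5) + exp(-4*I*pi/5) + 3*exp(4*I*pi/5))*conj(1) + 1*(1 + 3*exp(-2*I*pi/5) + 2*exp(-4*I*pi/5) + exp(2*I*pi/5))*conj(1) + 1*(1 + exp(-2*I*pi/5) + 2*exp(4*I*pi/5) + 3*exp(2*I*pi/5))*conj(1) + 1*(1 + 3*exp(-4*I*pi/5) + exp(4*I*pi/5) + 2*exp(2*I*pi/5))*conj(1)]
      = (1/5)[(7) + (1 + 2*exp(-2*I*pi/5) + exp(-4*I*pi/5) + 3*exp(4*I*pi/5)) + (1 + 3*exp(-2*I*pi/5) + 2*exp(-4*I*pi/5) + exp(2*I*pi/5)) + (1 + exp(-2*I*pi/5) + 2*exp(4*I*pi/5) + 3*exp(2*I*pi/5)) + (1 + 3*exp(-4*I*pi/5) + exp(4*I*pi/5) + 2*exp(2*I*pi/5))] = 5/5 = 1
  <chi_rho, chi_1> = (1/5)[1*(7)*conj(1) + 1*(1 + 2*exp(-2*I*pi/5) + exp(-4*I*pi/5) + 3*exp(4*I*pi/5))*conj(exp(2*I*pi/5)) + 1*(1 + 3*exp(-2*I*pi/5) + 2*exp(-4*I*pi/5) + exp(2*I*pi/5))*conj(exp(4*I*pi/5)) + 1*(1 + exp(-2*I*pi/5) + 2*exp(4*I*pi/5) + 3*exp(2*I*pi/5))*conj(exp(-4*I*pi/5)) + 1*(1 + 3*exp(-4*I*pi/5) + exp(4*I*pi/5) + 2*exp(2*I*pi/5))*conj(exp(-2*I*pi/5))]
      = (1/5)[(7) + (2*exp(-4*I*pi/5) + exp(-2*I*pi/5) + exp(4*I*pi/5) + 3*exp(2*I*pi/5)) + (exp(-2*I*pi/5) + exp(-4*I*pi/5) + 3*exp(4*I*pi/5) + 2*exp(2*I*pi/5)) + (2*exp(-2*I*pi/5) + 3*exp(-4*I*pi/5) + exp(4*I*pi/5) + exp(2*I*pi/5)) + (3*exp(-2*I*pi/5) + exp(-4*I*pi/5) + exp(2*I*pi/5) + 2*exp(4*I*pi/5))] = 0/5 = 0
  <chi_rho, chi_2> = (1/5)[1*(7)*conj(1) + 1*(1 + 2*exp(-2*I*pi/5) + exp(-4*I*pi/5) + 3*exp(4*I*pi/5))*conj(exp(4*I*pi/5)) + 1*(1 + 3*exp(-2*I*pi/5) + 2*exp(-4*I*pi/5) + exp(2*I*pi/5))*conj(exp(-2*I*pi/5)) + 1*(1 + exp(-2*I*pi/5) + 2*exp(4*I*pi/5) + 3*exp(2*I*pi/5))*conj(exp(2*I*pi/5)) + 1*(1 + 3*exp(-4*I*pi/5) + exp(4*I*pi/5) + 2*exp(2*I*pi/5))*conj(exp(-4*I*pi/5))]
      = (1/5)[(7) + (3 + exp(-4*I*pi/5) + exp(2*I*pi/5) + 2*exp(4*I*pi/5)) + (3 + 2*exp(-2*I*pi/5) + exp(4*I*pi/5) + exp(2*I*pi/5)) + (3 + exp(-2*I*pi/5) + exp(-4*I*pi/5) + 2*exp(2*I*pi/5)) + (3 + 2*exp(-4*I*pi/5) + exp(-2*I*pi/5) + exp(4*I*pi/5))] = 15/5 = 3
  <chi_rho, chi_3> = (1/5)[1*(7)*conj(1) + 1*(1 + 2*exp(-2*I*pi/5) + exp(-4*I*pi/5) + 3*exp(4*I*pi/5))*conj(exp(-4*I*pi/5)) + 1*(1 + 3*exp(-2*I*pi/5) + 2*exp(-4*I*pi/5) + exp(2*I*pi/5))*conj(exp(2*I*pi/5)) + 1*(1 + exp(-2*I*pi/5) + 2*exp(4*I*pi/5) + 3*exp(2*I*pi/5))*conj(exp(-2*I*pi/5)) + 1*(1 + 3*exp(-4*I*pi/5) + exp(4*I*pi/5) + 2*exp(2*I*pi/5))*conj(exp(4*I*pi/5))]
      = (1/5)[(7) + (1 + 3*exp(-2*I*pi/5) + exp(4*I*pi/5) + 2*exp(2*I*pi/5)) + (1 + 3*exp(-4*I*pi/5) + exp(-2*I*pi/5) + 2*exp(4*I*pi/5)) + (1 + 2*exp(-4*I*pi/5) + exp(2*I*pi/5) + 3*exp(4*I*pi/5)) + (1 + 2*exp(-2*I*pi/5) + exp(-4*I*pi/5) + 3*exp(2*I*pi/5))] = 5/5 = 1
  <chi_rho, chi_4> = (1/5)[1*(7)*conj(1) + 1*(1 + 2*exp(-2*I*pi/5) + exp(-4*I*pi/5) + 3*exp(4*I*pi/5))*conj(exp(-2*I*pi/5)) + 1*(1 + 3*exp(-2*I*pi/5) + 2*exp(-4*I*pi/5) + exp(2*I*pi/5))*conj(exp(-4*I*pi/5)) + 1*(1 + exp(-2*I*pi/5) + 2*exp(4*I*pi/5) + 3*exp(2*I*pi/5))*conj(exp(4*I*pi/5)) + 1*(1 + 3*exp(-4*I*pi/5) + exp(4*I*pi/5) + 2*exp(2*I*pi/5))*conj(exp(2*I*pi/5))]
      = (1/5)[(7) + (2 + 3*exp(-4*I*pi/5) + exp(-2*I*pi/5) + exp(2*I*pi/5)) + (2 + exp(-4*I*pi/5) + exp(4*I*pi/5) + 3*exp(2*I*pi/5)) + (2 + 3*exp(-2*I*pi/5) + exp(-4*I*pi/5) + exp(4*I*pi/5)) + (2 + exp(-2*I*pi/5) + exp(2*I*pi/5) + 3*exp(4*I*pi/5))] = 10/5 = 2
(Exp terms are combined using exp(i*s)*conj(exp(i*t)) = exp(i*(s-t)), and sums of them are collapsed using the identity that for every m > 1 the m distinct m-th roots of unity sum to 0, e.g. 1 + exp(2*I*pi/3) + exp(-2*I*pi/3) = 0.)
Dimension check: dim(rho) = sum (mult * dim) = 1*1 + 0*1 + 3*1 + 1*1 + 2*1 = 7 = chi_rho(e) = 7.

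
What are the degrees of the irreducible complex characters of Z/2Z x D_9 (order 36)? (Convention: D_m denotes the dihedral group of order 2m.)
Dimensions: 1, 1, 1, 1, 2, 2, 2, 2, 2, 2, 2, 2

Explanation: There are 12 irreducibles (= number of conjugacy classes). Their dimensions d_i satisfy sum d_i^2 = |G| = 36: 1 + 1 + 1 + 1 + 4 + 4 + 4 + 4 + 4 + 4 + 4 + 4 = 36. (For the product with Z/2Z: each of the 2 1-dim characters of Z/2Z tensors with each irrep of D_9, giving 2 copies of each D_9-dimension.)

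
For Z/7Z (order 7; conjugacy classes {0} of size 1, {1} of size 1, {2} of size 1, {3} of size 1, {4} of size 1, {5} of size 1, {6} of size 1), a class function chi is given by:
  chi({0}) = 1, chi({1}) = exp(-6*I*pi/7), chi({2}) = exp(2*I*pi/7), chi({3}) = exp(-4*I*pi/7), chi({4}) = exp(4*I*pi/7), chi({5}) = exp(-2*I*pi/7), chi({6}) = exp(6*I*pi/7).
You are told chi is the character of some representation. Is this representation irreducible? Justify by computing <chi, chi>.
Irreducible: <chi, chi> = 1.

Explanation: <chi, chi> = (1/|G|) sum_C |C| * |chi(C)|^2 = (1/7)[1*|1|^2 + 1*|exp(-6*I*pi/7)|^2 + 1*|exp(2*I*pi/7)|^2 + 1*|exp(-4*I*pi/7)|^2 + 1*|exp(4*I*pi/7)|^2 + 1*|exp(-2*I*pi/7)|^2 + 1*|exp(6*I*pi/7)|^2]
  = (1/7)[(1) + (1) + (1) + (1) + (1) + (1) + (1)] = 7/7 = 1.
(Exp terms are combined using exp(i*s)*conj(exp(i*t)) = exp(i*(s-t)), and sums of them are collapsed using the identity that for every m > 1 the m distinct m-th roots of unity sum to 0, e.g. 1 + exp(2*I*pi/3) + exp(-2*I*pi/3) = 0.)
A character is irreducible iff <chi, chi> = 1, so this representation is irreducible.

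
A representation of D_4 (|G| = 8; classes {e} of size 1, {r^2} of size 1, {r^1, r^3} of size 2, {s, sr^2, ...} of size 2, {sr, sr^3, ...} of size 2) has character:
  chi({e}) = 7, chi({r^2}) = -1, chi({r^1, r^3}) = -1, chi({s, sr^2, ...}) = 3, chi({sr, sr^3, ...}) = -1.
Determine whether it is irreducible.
Not irreducible (reducible): <chi, chi> = 9 > 1.

<chi, chi> = (1/|G|) sum_C |C| * |chi(C)|^2 = (1/8)[1*|7|^2 + 1*|-1|^2 + 2*|-1|^2 + 2*|3|^2 + 2*|-1|^2]
  = (1/8)[(49) + (1) + (2) + (18) + (2)] = 72/8 = 9.
A character is irreducible iff <chi, chi> = 1, so this representation is reducible.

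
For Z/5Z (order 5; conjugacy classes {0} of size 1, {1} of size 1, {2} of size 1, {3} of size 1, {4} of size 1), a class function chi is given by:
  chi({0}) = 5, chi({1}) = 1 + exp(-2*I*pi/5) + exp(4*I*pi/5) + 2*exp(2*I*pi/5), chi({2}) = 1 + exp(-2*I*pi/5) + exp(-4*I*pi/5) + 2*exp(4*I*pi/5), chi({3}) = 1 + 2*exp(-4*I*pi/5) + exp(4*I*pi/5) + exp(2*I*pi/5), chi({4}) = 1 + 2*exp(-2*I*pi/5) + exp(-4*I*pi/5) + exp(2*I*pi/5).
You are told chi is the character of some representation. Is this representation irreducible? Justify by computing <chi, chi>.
Not irreducible (reducible): <chi, chi> = 7 > 1.

Argument: <chi, chi> = (1/|G|) sum_C |C| * |chi(C)|^2 = (1/5)[1*|5|^2 + 1*|1 + exp(-2*I*pi/5) + exp(4*I*pi/5) + 2*exp(2*I*pi/5)|^2 + 1*|1 + exp(-2*I*pi/5) + exp(-4*I*pi/5) + 2*exp(4*I*pi/5)|^2 + 1*|1 + 2*exp(-4*I*pi/5) + exp(4*I*pi/5) + exp(2*I*pi/5)|^2 + 1*|1 + 2*exp(-2*I*pi/5) + exp(-4*I*pi/5) + exp(2*I*pi/5)|^2]
  = (1/5)[(25) + (7 + 5*exp(-2*I*pi/5) + 4*exp(-4*I*pi/5) + 4*exp(4*I*pi/5) + 5*exp(2*I*pi/5)) + (7 + 4*exp(-2*I*pi/5) + 5*exp(-4*I*pi/5) + 5*exp(4*I*pi/5) + 4*exp(2*I*pi/5)) + (7 + 4*exp(-2*I*pi/5) + 5*exp(-4*I*pi/5) + 5*exp(4*I*pi/5) + 4*exp(2*I*pi/5)) + (7 + 5*exp(-2*I*pi/5) + 4*exp(-4*I*pi/5) + 4*exp(4*I*pi/5) + 5*exp(2*I*pi/5))] = 35/5 = 7.
(Exp terms are combined using exp(i*s)*conj(exp(i*t)) = exp(i*(s-t)), and sums of them are collapsed using the identity that for every m > 1 the m distinct m-th roots of unity sum to 0, e.g. 1 + exp(2*I*pi/3) + exp(-2*I*pi/3) = 0.)
A character is irreducible iff <chi, chi> = 1, so this representation is reducible.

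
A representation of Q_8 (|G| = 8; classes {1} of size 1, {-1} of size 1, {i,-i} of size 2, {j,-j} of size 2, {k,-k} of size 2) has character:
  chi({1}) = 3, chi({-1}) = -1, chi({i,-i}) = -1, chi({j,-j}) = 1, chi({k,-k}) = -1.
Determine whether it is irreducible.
Not irreducible (reducible): <chi, chi> = 2 > 1.

Argument: <chi, chi> = (1/|G|) sum_C |C| * |chi(C)|^2 = (1/8)[1*|3|^2 + 1*|-1|^2 + 2*|-1|^2 + 2*|1|^2 + 2*|-1|^2]
  = (1/8)[(9) + (1) + (2) + (2) + (2)] = 16/8 = 2.
A character is irreducible iff <chi, chi> = 1, so this representation is reducible.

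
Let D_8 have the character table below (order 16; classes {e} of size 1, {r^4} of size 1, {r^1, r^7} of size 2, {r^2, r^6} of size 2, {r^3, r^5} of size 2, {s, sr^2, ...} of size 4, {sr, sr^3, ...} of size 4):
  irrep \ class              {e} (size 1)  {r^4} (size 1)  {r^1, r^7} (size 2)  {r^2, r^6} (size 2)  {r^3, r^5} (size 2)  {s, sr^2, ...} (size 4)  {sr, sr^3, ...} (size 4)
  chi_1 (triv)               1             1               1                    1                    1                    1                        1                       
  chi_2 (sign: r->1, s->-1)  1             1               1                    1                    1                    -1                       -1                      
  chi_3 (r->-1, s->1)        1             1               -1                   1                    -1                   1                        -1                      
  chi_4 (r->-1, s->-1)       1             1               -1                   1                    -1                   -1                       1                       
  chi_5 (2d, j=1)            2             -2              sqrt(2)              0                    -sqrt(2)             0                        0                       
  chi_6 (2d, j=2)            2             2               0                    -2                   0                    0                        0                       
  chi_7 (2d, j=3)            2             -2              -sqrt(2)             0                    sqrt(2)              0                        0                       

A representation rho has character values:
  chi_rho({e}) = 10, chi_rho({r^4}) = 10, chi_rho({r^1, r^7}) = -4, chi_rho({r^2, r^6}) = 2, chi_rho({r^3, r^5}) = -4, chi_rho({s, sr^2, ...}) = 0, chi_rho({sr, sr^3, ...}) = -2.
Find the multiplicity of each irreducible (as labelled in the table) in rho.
Multiplicities: chi_1: 0, chi_2: 1, chi_3: 3, chi_4: 2, chi_5: 0, chi_6: 2, chi_7: 0.

Reasoning: Use <chi_rho, chi> = (1/|G|) sum_C |C| * chi_rho(C) * conj(chi(C)) with |G| = 16 for each irreducible chi in the table:
  <chi_rho, chi_1> = (1/16)[1*(10)*conj(1) + 1*(10)*conj(1) + 2*(-4)*conj(1) + 2*(2)*conj(1) + 2*(-4)*conj(1) + 4*(0)*conj(1) + 4*(-2)*conj(1)]
      = (1/16)[(10) + (10) + (-8) + (4) + (-8) + (0) + (-8)] = 0/16 = 0
  <chi_rho, chi_2> = (1/16)[1*(10)*conj(1) + 1*(10)*conj(1) + 2*(-4)*conj(1) + 2*(2)*conj(1) + 2*(-4)*conj(1) + 4*(0)*conj(-1) + 4*(-2)*conj(-1)]
      = (1/16)[(10) + (10) + (-8) + (4) + (-8) + (0) + (8)] = 16/16 = 1
  <chi_rho, chi_3> = (1/16)[1*(10)*conj(1) + 1*(10)*conj(1) + 2*(-4)*conj(-1) + 2*(2)*conj(1) + 2*(-4)*conj(-1) + 4*(0)*conj(1) + 4*(-2)*conj(-1)]
      = (1/16)[(10) + (10) + (8) + (4) + (8) + (0) + (8)] = 48/16 = 3
  <chi_rho, chi_4> = (1/16)[1*(10)*conj(1) + 1*(10)*conj(1) + 2*(-4)*conj(-1) + 2*(2)*conj(1) + 2*(-4)*conj(-1) + 4*(0)*conj(-1) + 4*(-2)*conj(1)]
      = (1/16)[(10) + (10) + (8) + (4) + (8) + (0) + (-8)] = 32/16 = 2
  <chi_rho, chi_5> = (1/16)[1*(10)*conj(2) + 1*(10)*conj(-2) + 2*(-4)*conj(sqrt(2)) + 2*(2)*conj(0) + 2*(-4)*conj(-sqrt(2)) + 4*(0)*conj(0) + 4*(-2)*conj(0)]
      = (1/16)[(20) + (-20) + (-8*sqrt(2)) + (0) + (8*sqrt(2)) + (0) + (0)] = 0/16 = 0
  <chi_rho, chi_6> = (1/16)[1*(10)*conj(2) + 1*(10)*conj(2) + 2*(-4)*conj(0) + 2*(2)*conj(-2) + 2*(-4)*conj(0) + 4*(0)*conj(0) + 4*(-2)*conj(0)]
      = (1/16)[(20) + (20) + (0) + (-8) + (0) + (0) + (0)] = 32/16 = 2
  <chi_rho, chi_7> = (1/16)[1*(10)*conj(2) + 1*(10)*conj(-2) + 2*(-4)*conj(-sqrt(2)) + 2*(2)*conj(0) + 2*(-4)*conj(sqrt(2)) + 4*(0)*conj(0) + 4*(-2)*conj(0)]
      = (1/16)[(20) + (-20) + (8*sqrt(2)) + (0) + (-8*sqrt(2)) + (0) + (0)] = 0/16 = 0
Dimension check: dim(rho) = sum (mult * dim) = 0*1 + 1*1 + 3*1 + 2*1 + 0*2 + 2*2 + 0*2 = 10 = chi_rho(e) = 10.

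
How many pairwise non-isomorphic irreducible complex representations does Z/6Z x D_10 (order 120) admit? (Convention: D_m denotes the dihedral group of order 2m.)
48

Derivation: The number of irreducible complex representations of a finite group equals its number of conjugacy classes. For a direct product, #classes(G x H) = #classes(G) * #classes(H). Z/6Z has 6 classes (abelian), D_10 has 8 classes, so 6 * 8 = 48, so Z/6Z x D_10 (order 120) has exactly 48 irreducible complex representations.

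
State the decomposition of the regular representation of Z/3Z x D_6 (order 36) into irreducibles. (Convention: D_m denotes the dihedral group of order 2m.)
Each irreducible V_i of dimension d_i appears with multiplicity d_i, i.e. rho_reg = (direct sum over all irreducibles V_i) d_i V_i. The irreducible dimensions for Z/3Z x D_6 are 1, 1, 1, 1, 1, 1, 1, 1, 1, 1, 1, 1, 2, 2, 2, 2, 2, 2: 12 irreducibles of dimension 1, each with multiplicity 1; 6 irreducibles of dimension 2, each with multiplicity 2. Total dimension 12*1*1 + 6*2*2 = 36 = |G|.

Derivation: General theorem: in the regular representation of a finite group G, each irreducible appears with multiplicity equal to its dimension. Check: dim(rho_reg) = sum d_i^2 = 1 + 1 + 1 + 1 + 1 + 1 + 1 + 1 + 1 + 1 + 1 + 1 + 4 + 4 + 4 + 4 + 4 + 4 = 36 = |G|.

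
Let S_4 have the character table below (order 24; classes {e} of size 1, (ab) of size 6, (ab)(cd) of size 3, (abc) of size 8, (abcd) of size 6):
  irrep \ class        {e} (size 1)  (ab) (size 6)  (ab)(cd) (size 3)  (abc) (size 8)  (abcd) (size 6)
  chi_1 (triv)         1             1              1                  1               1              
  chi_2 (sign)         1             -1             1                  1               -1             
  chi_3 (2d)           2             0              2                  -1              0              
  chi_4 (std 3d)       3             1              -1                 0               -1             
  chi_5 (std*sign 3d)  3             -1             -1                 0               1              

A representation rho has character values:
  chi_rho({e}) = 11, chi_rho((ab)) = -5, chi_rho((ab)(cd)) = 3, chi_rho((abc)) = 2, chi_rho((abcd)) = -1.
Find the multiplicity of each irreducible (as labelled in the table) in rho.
Multiplicities: chi_1: 0, chi_2: 3, chi_3: 1, chi_4: 0, chi_5: 2.

Solution. Use <chi_rho, chi> = (1/|G|) sum_C |C| * chi_rho(C) * conj(chi(C)) with |G| = 24 for each irreducible chi in the table:
  <chi_rho, chi_1> = (1/24)[1*(11)*conj(1) + 6*(-5)*conj(1) + 3*(3)*conj(1) + 8*(2)*conj(1) + 6*(-1)*conj(1)]
      = (1/24)[(11) + (-30) + (9) + (16) + (-6)] = 0/24 = 0
  <chi_rho, chi_2> = (1/24)[1*(11)*conj(1) + 6*(-5)*conj(-1) + 3*(3)*conj(1) + 8*(2)*conj(1) + 6*(-1)*conj(-1)]
      = (1/24)[(11) + (30) + (9) + (16) + (6)] = 72/24 = 3
  <chi_rho, chi_3> = (1/24)[1*(11)*conj(2) + 6*(-5)*conj(0) + 3*(3)*conj(2) + 8*(2)*conj(-1) + 6*(-1)*conj(0)]
      = (1/24)[(22) + (0) + (18) + (-16) + (0)] = 24/24 = 1
  <chi_rho, chi_4> = (1/24)[1*(11)*conj(3) + 6*(-5)*conj(1) + 3*(3)*conj(-1) + 8*(2)*conj(0) + 6*(-1)*conj(-1)]
      = (1/24)[(33) + (-30) + (-9) + (0) + (6)] = 0/24 = 0
  <chi_rho, chi_5> = (1/24)[1*(11)*conj(3) + 6*(-5)*conj(-1) + 3*(3)*conj(-1) + 8*(2)*conj(0) + 6*(-1)*conj(1)]
      = (1/24)[(33) + (30) + (-9) + (0) + (-6)] = 48/24 = 2
Dimension check: dim(rho) = sum (mult * dim) = 0*1 + 3*1 + 1*2 + 0*3 + 2*3 = 11 = chi_rho(e) = 11.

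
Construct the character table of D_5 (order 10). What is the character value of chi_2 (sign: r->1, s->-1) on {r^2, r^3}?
Conjugacy classes: {e} of size 1, {r^1, r^4} of size 2, {r^2, r^3} of size 2, {s, sr, ..., sr^4} of size 5.
Character table:
  irrep \ class              {e} (size 1)  {r^1, r^4} (size 2)  {r^2, r^3} (size 2)  {s, sr, ..., sr^4} (size 5)
  chi_1 (triv)               1             1                    1                    1                          
  chi_2 (sign: r->1, s->-1)  1             1                    1                    -1                         
  chi_3 (2d, j=1)            2             -1/2 + sqrt(5)/2     -sqrt(5)/2 - 1/2     0                          
  chi_4 (2d, j=2)            2             -sqrt(5)/2 - 1/2     -1/2 + sqrt(5)/2     0                          

Spot check: chi_2 (sign: r->1, s->-1) on {r^2, r^3} = 1.

Reasoning: D_5 has order 2*5 = 10 with 4 conjugacy classes, hence 4 irreducibles. Sum of squared dims 1 + 1 + 4 + 4 = 10 = |G|. Linear characters come from the abelianisation; the 2-dimensional irreps have character r^k -> 2*cos(2*pi*j*k/5), reflections -> 0.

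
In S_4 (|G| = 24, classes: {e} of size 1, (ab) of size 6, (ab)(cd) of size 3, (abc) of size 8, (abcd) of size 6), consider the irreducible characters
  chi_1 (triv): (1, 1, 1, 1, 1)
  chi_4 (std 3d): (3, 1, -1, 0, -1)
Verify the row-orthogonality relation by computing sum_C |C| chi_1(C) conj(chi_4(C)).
Sum = 0; so <chi_1, chi_4> = 0 (distinct irreducibles are orthogonal).

Why: Compute term by term over conjugacy classes (|C| * chi_1(C) * conj(chi_4(C))):
  1*(1)*conj(3) + 6*(1)*conj(1) + 3*(1)*conj(-1) + 8*(1)*conj(0) + 6*(1)*conj(-1)
  = (3) + (6) + (-3) + (0) + (-6)
  = 0.
Dividing by |G| = 24 gives 0/24 = 0, matching the row-orthogonality relation <chi_1, chi_4> = [chi_1 = chi_4].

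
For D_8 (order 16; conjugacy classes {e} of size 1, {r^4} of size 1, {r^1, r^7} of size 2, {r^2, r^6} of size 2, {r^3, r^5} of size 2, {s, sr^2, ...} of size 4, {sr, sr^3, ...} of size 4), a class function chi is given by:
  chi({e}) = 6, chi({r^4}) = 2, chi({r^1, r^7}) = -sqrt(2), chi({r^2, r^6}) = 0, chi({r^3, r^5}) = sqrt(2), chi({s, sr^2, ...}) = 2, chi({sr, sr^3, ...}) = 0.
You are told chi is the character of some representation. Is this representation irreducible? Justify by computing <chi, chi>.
Not irreducible (reducible): <chi, chi> = 4 > 1.

Solution. <chi, chi> = (1/|G|) sum_C |C| * |chi(C)|^2 = (1/16)[1*|6|^2 + 1*|2|^2 + 2*|-sqrt(2)|^2 + 2*|0|^2 + 2*|sqrt(2)|^2 + 4*|2|^2 + 4*|0|^2]
  = (1/16)[(36) + (4) + (4) + (0) + (4) + (16) + (0)] = 64/16 = 4.
A character is irreducible iff <chi, chi> = 1, so this representation is reducible.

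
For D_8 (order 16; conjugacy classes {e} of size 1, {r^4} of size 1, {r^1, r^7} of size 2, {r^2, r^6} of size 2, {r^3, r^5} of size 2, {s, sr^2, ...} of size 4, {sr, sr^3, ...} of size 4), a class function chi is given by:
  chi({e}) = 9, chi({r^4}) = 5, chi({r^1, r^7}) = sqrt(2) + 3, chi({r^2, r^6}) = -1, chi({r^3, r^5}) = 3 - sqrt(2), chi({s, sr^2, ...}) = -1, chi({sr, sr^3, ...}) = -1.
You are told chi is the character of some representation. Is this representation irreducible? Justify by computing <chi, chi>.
Not irreducible (reducible): <chi, chi> = 10 > 1.

Argument: <chi, chi> = (1/|G|) sum_C |C| * |chi(C)|^2 = (1/16)[1*|9|^2 + 1*|5|^2 + 2*|sqrt(2) + 3|^2 + 2*|-1|^2 + 2*|3 - sqrt(2)|^2 + 4*|-1|^2 + 4*|-1|^2]
  = (1/16)[(81) + (25) + (12*sqrt(2) + 22) + (2) + (22 - 12*sqrt(2)) + (4) + (4)] = 160/16 = 10.
A character is irreducible iff <chi, chi> = 1, so this representation is reducible.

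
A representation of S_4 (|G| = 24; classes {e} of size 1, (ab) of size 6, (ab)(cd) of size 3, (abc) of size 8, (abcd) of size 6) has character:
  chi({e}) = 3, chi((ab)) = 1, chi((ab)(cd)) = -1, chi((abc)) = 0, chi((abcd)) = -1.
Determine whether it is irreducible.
Irreducible: <chi, chi> = 1.

Explanation: <chi, chi> = (1/|G|) sum_C |C| * |chi(C)|^2 = (1/24)[1*|3|^2 + 6*|1|^2 + 3*|-1|^2 + 8*|0|^2 + 6*|-1|^2]
  = (1/24)[(9) + (6) + (3) + (0) + (6)] = 24/24 = 1.
A character is irreducible iff <chi, chi> = 1, so this representation is irreducible.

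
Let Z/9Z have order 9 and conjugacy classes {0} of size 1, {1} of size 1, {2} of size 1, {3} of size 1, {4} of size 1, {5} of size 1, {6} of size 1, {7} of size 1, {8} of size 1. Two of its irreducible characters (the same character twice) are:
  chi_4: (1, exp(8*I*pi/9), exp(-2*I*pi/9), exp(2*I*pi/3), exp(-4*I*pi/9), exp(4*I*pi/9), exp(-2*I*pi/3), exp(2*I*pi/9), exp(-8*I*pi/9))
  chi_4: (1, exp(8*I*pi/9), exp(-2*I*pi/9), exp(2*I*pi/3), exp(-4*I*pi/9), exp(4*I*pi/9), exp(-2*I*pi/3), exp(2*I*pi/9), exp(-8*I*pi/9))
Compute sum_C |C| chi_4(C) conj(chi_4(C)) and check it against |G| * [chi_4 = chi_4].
Sum = 9 = |G| = 9; so <chi_4, chi_4> = 1 (norm-1 confirms irreducibility).

Justification: Compute term by term over conjugacy classes (|C| * chi_4(C) * conj(chi_4(C))):
  1*(1)*conj(1) + 1*(exp(8*I*pi/9))*conj(exp(8*I*pi/9)) + 1*(exp(-2*I*pi/9))*conj(exp(-2*I*pi/9)) + 1*(exp(2*I*pi/3))*conj(exp(2*I*pi/3)) + 1*(exp(-4*I*pi/9))*conj(exp(-4*I*pi/9)) + 1*(exp(4*I*pi/9))*conj(exp(4*I*pi/9)) + 1*(exp(-2*I*pi/3))*conj(exp(-2*I*pi/3)) + 1*(exp(2*I*pi/9))*conj(exp(2*I*pi/9)) + 1*(exp(-8*I*pi/9))*conj(exp(-8*I*pi/9))
  = (1) + (1) + (1) + (1) + (1) + (1) + (1) + (1) + (1)
  = 9.
(Exp terms are combined using exp(i*s)*conj(exp(i*t)) = exp(i*(s-t)), and sums of them are collapsed using the identity that for every m > 1 the m distinct m-th roots of unity sum to 0, e.g. 1 + exp(2*I*pi/3) + exp(-2*I*pi/3) = 0.)
Dividing by |G| = 9 gives 9/9 = 1, matching the row-orthogonality relation <chi_4, chi_4> = [chi_4 = chi_4].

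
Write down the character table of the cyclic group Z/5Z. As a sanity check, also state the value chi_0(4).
Character table of Z/5Z (irreps indexed chi_0,...,chi_4 with chi_k(m) = zeta_5^(k*m), zeta_5 = exp(2*pi*i/5)):
  irrep \ class  {0} (size 1)  {1} (size 1)    {2} (size 1)    {3} (size 1)    {4} (size 1)  
  chi_0          1             1               1               1               1             
  chi_1          1             exp(2*I*pi/5)   exp(4*I*pi/5)   exp(-4*I*pi/5)  exp(-2*I*pi/5)
  chi_2          1             exp(4*I*pi/5)   exp(-2*I*pi/5)  exp(2*I*pi/5)   exp(-4*I*pi/5)
  chi_3          1             exp(-4*I*pi/5)  exp(2*I*pi/5)   exp(-2*I*pi/5)  exp(4*I*pi/5) 
  chi_4          1             exp(-2*I*pi/5)  exp(-4*I*pi/5)  exp(4*I*pi/5)   exp(2*I*pi/5) 

Spot check: chi_0(4) = zeta_5^(0*4) = zeta_5^0 = 1.

Why: Z/5Z is abelian, so all 5 irreducible complex representations are 1-dimensional. They are given by chi_k(m) = zeta_5^(k*m) for k = 0,...,4. Row orthogonality: sum_m chi_k(m) conj(chi_l(m)) = 5 * [k = l].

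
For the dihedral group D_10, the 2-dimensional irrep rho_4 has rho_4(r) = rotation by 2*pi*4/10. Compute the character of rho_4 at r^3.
chi_{rho_4}(r^3) = 2*cos(2*pi*4*3/10) = -1/2 + sqrt(5)/2

rho_4(r^3) is rotation by angle 2*pi*4*3/10, whose trace is 2*cos(2*pi*4*3/10) = -1/2 + sqrt(5)/2.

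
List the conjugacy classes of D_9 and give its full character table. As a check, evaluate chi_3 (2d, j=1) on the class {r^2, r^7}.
Conjugacy classes: {e} of size 1, {r^1, r^8} of size 2, {r^2, r^7} of size 2, {r^3, r^6} of size 2, {r^4, r^5} of size 2, {s, sr, ..., sr^8} of size 9.
Character table:
  irrep \ class              {e} (size 1)  {r^1, r^8} (size 2)  {r^2, r^7} (size 2)  {r^3, r^6} (size 2)  {r^4, r^5} (size 2)  {s, sr, ..., sr^8} (size 9)
  chi_1 (triv)               1             1                    1                    1                    1                    1                          
  chi_2 (sign: r->1, s->-1)  1             1                    1                    1                    1                    -1                         
  chi_3 (2d, j=1)            2             2*cos(2*pi/9)        2*cos(4*pi/9)        -1                   -2*cos(pi/9)         0                          
  chi_4 (2d, j=2)            2             2*cos(4*pi/9)        -2*cos(pi/9)         -1                   2*cos(2*pi/9)        0                          
  chi_5 (2d, j=3)            2             -1                   -1                   2                    -1                   0                          
  chi_6 (2d, j=4)            2             -2*cos(pi/9)         2*cos(2*pi/9)        -1                   2*cos(4*pi/9)        0                          

Spot check: chi_3 (2d, j=1) on {r^2, r^7} = 2*cos(4*pi/9).

Proof sketch: D_9 has order 2*9 = 18 with 6 conjugacy classes, hence 6 irreducibles. Sum of squared dims 1 + 1 + 4 + 4 + 4 + 4 = 18 = |G|. Linear characters come from the abelianisation; the 2-dimensional irreps have character r^k -> 2*cos(2*pi*j*k/9), reflections -> 0.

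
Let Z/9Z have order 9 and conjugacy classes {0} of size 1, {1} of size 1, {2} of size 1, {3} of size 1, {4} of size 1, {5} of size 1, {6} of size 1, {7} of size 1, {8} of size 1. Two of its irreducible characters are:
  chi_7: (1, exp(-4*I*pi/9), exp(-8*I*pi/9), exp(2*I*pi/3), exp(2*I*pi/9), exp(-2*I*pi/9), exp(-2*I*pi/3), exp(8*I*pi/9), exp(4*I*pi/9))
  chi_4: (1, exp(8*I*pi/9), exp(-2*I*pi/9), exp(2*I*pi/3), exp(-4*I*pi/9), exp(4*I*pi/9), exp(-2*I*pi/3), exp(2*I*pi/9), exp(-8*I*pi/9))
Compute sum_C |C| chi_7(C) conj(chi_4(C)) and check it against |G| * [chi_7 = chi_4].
Sum = 0; so <chi_7, chi_4> = 0 (distinct irreducibles are orthogonal).

Details: Compute term by term over conjugacy classes (|C| * chi_7(C) * conj(chi_4(C))):
  1*(1)*conj(1) + 1*(exp(-4*I*pi/9))*conj(exp(8*I*pi/9)) + 1*(exp(-8*I*pi/9))*conj(exp(-2*I*pi/9)) + 1*(exp(2*I*pi/3))*conj(exp(2*I*pi/3)) + 1*(exp(2*I*pi/9))*conj(exp(-4*I*pi/9)) + 1*(exp(-2*I*pi/9))*conj(exp(4*I*pi/9)) + 1*(exp(-2*I*pi/3))*conj(exp(-2*I*pi/3)) + 1*(exp(8*I*pi/9))*conj(exp(2*I*pi/9)) + 1*(exp(4*I*pi/9))*conj(exp(-8*I*pi/9))
  = (1) + (exp(2*I*pi/3)) + (exp(-2*I*pi/3)) + (1) + (exp(2*I*pi/3)) + (exp(-2*I*pi/3)) + (1) + (exp(2*I*pi/3)) + (exp(-2*I*pi/3))
  = 0.
(Exp terms are combined using exp(i*s)*conj(exp(i*t)) = exp(i*(s-t)), and sums of them are collapsed using the identity that for every m > 1 the m distinct m-th roots of unity sum to 0, e.g. 1 + exp(2*I*pi/3) + exp(-2*I*pi/3) = 0.)
Dividing by |G| = 9 gives 0/9 = 0, matching the row-orthogonality relation <chi_7, chi_4> = [chi_7 = chi_4].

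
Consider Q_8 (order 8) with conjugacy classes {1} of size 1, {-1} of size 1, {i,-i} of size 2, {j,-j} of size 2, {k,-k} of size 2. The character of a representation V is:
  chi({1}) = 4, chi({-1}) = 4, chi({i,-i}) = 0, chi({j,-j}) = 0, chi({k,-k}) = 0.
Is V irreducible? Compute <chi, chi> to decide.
Not irreducible (reducible): <chi, chi> = 4 > 1.

Details: <chi, chi> = (1/|G|) sum_C |C| * |chi(C)|^2 = (1/8)[1*|4|^2 + 1*|4|^2 + 2*|0|^2 + 2*|0|^2 + 2*|0|^2]
  = (1/8)[(16) + (16) + (0) + (0) + (0)] = 32/8 = 4.
A character is irreducible iff <chi, chi> = 1, so this representation is reducible.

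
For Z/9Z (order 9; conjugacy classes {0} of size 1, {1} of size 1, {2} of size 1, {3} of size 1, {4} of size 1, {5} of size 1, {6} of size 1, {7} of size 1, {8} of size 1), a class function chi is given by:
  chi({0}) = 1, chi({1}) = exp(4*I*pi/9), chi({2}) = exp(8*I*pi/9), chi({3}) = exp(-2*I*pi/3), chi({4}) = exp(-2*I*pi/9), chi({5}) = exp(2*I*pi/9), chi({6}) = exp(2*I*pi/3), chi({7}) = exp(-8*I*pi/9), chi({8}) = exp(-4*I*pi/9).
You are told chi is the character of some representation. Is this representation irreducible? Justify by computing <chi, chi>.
Irreducible: <chi, chi> = 1.

Argument: <chi, chi> = (1/|G|) sum_C |C| * |chi(C)|^2 = (1/9)[1*|1|^2 + 1*|exp(4*I*pi/9)|^2 + 1*|exp(8*I*pi/9)|^2 + 1*|exp(-2*I*pi/3)|^2 + 1*|exp(-2*I*pi/9)|^2 + 1*|exp(2*I*pi/9)|^2 + 1*|exp(2*I*pi/3)|^2 + 1*|exp(-8*I*pi/9)|^2 + 1*|exp(-4*I*pi/9)|^2]
  = (1/9)[(1) + (1) + (1) + (1) + (1) + (1) + (1) + (1) + (1)] = 9/9 = 1.
(Exp terms are combined using exp(i*s)*conj(exp(i*t)) = exp(i*(s-t)), and sums of them are collapsed using the identity that for every m > 1 the m distinct m-th roots of unity sum to 0, e.g. 1 + exp(2*I*pi/3) + exp(-2*I*pi/3) = 0.)
A character is irreducible iff <chi, chi> = 1, so this representation is irreducible.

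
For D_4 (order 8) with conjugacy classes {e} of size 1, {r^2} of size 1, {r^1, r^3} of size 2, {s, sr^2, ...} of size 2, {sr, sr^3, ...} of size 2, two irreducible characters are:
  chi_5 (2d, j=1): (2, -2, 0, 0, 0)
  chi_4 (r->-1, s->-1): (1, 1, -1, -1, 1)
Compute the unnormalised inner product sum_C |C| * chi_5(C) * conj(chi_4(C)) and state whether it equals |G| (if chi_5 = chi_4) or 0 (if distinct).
Sum = 0; so <chi_5, chi_4> = 0 (distinct irreducibles are orthogonal).

Compute term by term over conjugacy classes (|C| * chi_5(C) * conj(chi_4(C))):
  1*(2)*conj(1) + 1*(-2)*conj(1) + 2*(0)*conj(-1) + 2*(0)*conj(-1) + 2*(0)*conj(1)
  = (2) + (-2) + (0) + (0) + (0)
  = 0.
Dividing by |G| = 8 gives 0/8 = 0, matching the row-orthogonality relation <chi_5, chi_4> = [chi_5 = chi_4].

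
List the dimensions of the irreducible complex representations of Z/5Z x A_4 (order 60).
Dimensions: 1, 1, 1, 1, 1, 1, 1, 1, 1, 1, 1, 1, 1, 1, 1, 3, 3, 3, 3, 3

Justification: There are 20 irreducibles (= number of conjugacy classes). Their dimensions d_i satisfy sum d_i^2 = |G| = 60: 1 + 1 + 1 + 1 + 1 + 1 + 1 + 1 + 1 + 1 + 1 + 1 + 1 + 1 + 1 + 9 + 9 + 9 + 9 + 9 = 60. (For the product with Z/5Z: each of the 5 1-dim characters of Z/5Z tensors with each irrep of A_4, giving 5 copies of each A_4-dimension.)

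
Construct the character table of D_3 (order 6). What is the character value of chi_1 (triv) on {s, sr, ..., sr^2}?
Conjugacy classes: {e} of size 1, {r^1, r^2} of size 2, {s, sr, ..., sr^2} of size 3.
Character table:
  irrep \ class              {e} (size 1)  {r^1, r^2} (size 2)  {s, sr, ..., sr^2} (size 3)
  chi_1 (triv)               1             1                    1                          
  chi_2 (sign: r->1, s->-1)  1             1                    -1                         
  chi_3 (2d, j=1)            2             -1                   0                          

Spot check: chi_1 (triv) on {s, sr, ..., sr^2} = 1.

Details: D_3 has order 2*3 = 6 with 3 conjugacy classes, hence 3 irreducibles. Sum of squared dims 1 + 1 + 4 = 6 = |G|. Linear characters come from the abelianisation; the 2-dimensional irreps have character r^k -> 2*cos(2*pi*j*k/3), reflections -> 0.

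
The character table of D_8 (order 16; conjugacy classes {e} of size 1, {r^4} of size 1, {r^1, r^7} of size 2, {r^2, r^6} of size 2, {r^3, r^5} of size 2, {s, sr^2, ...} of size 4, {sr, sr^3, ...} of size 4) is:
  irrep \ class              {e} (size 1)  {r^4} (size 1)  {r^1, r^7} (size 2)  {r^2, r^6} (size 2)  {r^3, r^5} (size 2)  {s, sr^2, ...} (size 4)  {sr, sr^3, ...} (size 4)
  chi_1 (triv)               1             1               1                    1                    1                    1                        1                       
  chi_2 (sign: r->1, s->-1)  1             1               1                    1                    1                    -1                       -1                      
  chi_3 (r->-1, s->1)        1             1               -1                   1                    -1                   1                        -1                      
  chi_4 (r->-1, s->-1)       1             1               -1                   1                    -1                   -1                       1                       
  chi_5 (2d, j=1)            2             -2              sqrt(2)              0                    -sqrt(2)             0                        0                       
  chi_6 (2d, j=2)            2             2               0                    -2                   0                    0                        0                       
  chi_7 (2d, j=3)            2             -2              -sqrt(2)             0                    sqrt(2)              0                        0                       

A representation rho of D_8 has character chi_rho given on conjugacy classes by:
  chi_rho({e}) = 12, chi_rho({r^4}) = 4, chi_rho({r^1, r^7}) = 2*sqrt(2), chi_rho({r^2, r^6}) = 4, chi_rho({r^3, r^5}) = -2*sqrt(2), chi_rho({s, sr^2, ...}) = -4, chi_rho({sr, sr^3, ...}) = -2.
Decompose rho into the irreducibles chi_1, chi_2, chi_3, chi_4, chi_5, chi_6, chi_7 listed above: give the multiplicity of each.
Multiplicities: chi_1: 0, chi_2: 3, chi_3: 1, chi_4: 2, chi_5: 2, chi_6: 1, chi_7: 0.

Details: Use <chi_rho, chi> = (1/|G|) sum_C |C| * chi_rho(C) * conj(chi(C)) with |G| = 16 for each irreducible chi in the table:
  <chi_rho, chi_1> = (1/16)[1*(12)*conj(1) + 1*(4)*conj(1) + 2*(2*sqrt(2))*conj(1) + 2*(4)*conj(1) + 2*(-2*sqrt(2))*conj(1) + 4*(-4)*conj(1) + 4*(-2)*conj(1)]
      = (1/16)[(12) + (4) + (4*sqrt(2)) + (8) + (-4*sqrt(2)) + (-16) + (-8)] = 0/16 = 0
  <chi_rho, chi_2> = (1/16)[1*(12)*conj(1) + 1*(4)*conj(1) + 2*(2*sqrt(2))*conj(1) + 2*(4)*conj(1) + 2*(-2*sqrt(2))*conj(1) + 4*(-4)*conj(-1) + 4*(-2)*conj(-1)]
      = (1/16)[(12) + (4) + (4*sqrt(2)) + (8) + (-4*sqrt(2)) + (16) + (8)] = 48/16 = 3
  <chi_rho, chi_3> = (1/16)[1*(12)*conj(1) + 1*(4)*conj(1) + 2*(2*sqrt(2))*conj(-1) + 2*(4)*conj(1) + 2*(-2*sqrt(2))*conj(-1) + 4*(-4)*conj(1) + 4*(-2)*conj(-1)]
      = (1/16)[(12) + (4) + (-4*sqrt(2)) + (8) + (4*sqrt(2)) + (-16) + (8)] = 16/16 = 1
  <chi_rho, chi_4> = (1/16)[1*(12)*conj(1) + 1*(4)*conj(1) + 2*(2*sqrt(2))*conj(-1) + 2*(4)*conj(1) + 2*(-2*sqrt(2))*conj(-1) + 4*(-4)*conj(-1) + 4*(-2)*conj(1)]
      = (1/16)[(12) + (4) + (-4*sqrt(2)) + (8) + (4*sqrt(2)) + (16) + (-8)] = 32/16 = 2
  <chi_rho, chi_5> = (1/16)[1*(12)*conj(2) + 1*(4)*conj(-2) + 2*(2*sqrt(2))*conj(sqrt(2)) + 2*(4)*conj(0) + 2*(-2*sqrt(2))*conj(-sqrt(2)) + 4*(-4)*conj(0) + 4*(-2)*conj(0)]
      = (1/16)[(24) + (-8) + (8) + (0) + (8) + (0) + (0)] = 32/16 = 2
  <chi_rho, chi_6> = (1/16)[1*(12)*conj(2) + 1*(4)*conj(2) + 2*(2*sqrt(2))*conj(0) + 2*(4)*conj(-2) + 2*(-2*sqrt(2))*conj(0) + 4*(-4)*conj(0) + 4*(-2)*conj(0)]
      = (1/16)[(24) + (8) + (0) + (-16) + (0) + (0) + (0)] = 16/16 = 1
  <chi_rho, chi_7> = (1/16)[1*(12)*conj(2) + 1*(4)*conj(-2) + 2*(2*sqrt(2))*conj(-sqrt(2)) + 2*(4)*conj(0) + 2*(-2*sqrt(2))*conj(sqrt(2)) + 4*(-4)*conj(0) + 4*(-2)*conj(0)]
      = (1/16)[(24) + (-8) + (-8) + (0) + (-8) + (0) + (0)] = 0/16 = 0
Dimension check: dim(rho) = sum (mult * dim) = 0*1 + 3*1 + 1*1 + 2*1 + 2*2 + 1*2 + 0*2 = 12 = chi_rho(e) = 12.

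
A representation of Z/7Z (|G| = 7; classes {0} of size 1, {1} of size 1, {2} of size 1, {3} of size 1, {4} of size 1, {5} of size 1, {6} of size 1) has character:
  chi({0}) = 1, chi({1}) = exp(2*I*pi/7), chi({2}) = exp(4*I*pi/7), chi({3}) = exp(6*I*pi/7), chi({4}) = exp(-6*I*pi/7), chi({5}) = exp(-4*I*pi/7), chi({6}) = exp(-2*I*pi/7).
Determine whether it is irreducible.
Irreducible: <chi, chi> = 1.

Details: <chi, chi> = (1/|G|) sum_C |C| * |chi(C)|^2 = (1/7)[1*|1|^2 + 1*|exp(2*I*pi/7)|^2 + 1*|exp(4*I*pi/7)|^2 + 1*|exp(6*I*pi/7)|^2 + 1*|exp(-6*I*pi/7)|^2 + 1*|exp(-4*I*pi/7)|^2 + 1*|exp(-2*I*pi/7)|^2]
  = (1/7)[(1) + (1) + (1) + (1) + (1) + (1) + (1)] = 7/7 = 1.
(Exp terms are combined using exp(i*s)*conj(exp(i*t)) = exp(i*(s-t)), and sums of them are collapsed using the identity that for every m > 1 the m distinct m-th roots of unity sum to 0, e.g. 1 + exp(2*I*pi/3) + exp(-2*I*pi/3) = 0.)
A character is irreducible iff <chi, chi> = 1, so this representation is irreducible.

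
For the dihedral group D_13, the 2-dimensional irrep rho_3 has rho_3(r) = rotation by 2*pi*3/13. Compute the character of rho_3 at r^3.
chi_{rho_3}(r^3) = 2*cos(2*pi*3*3/13) = -2*cos(5*pi/13)

Derivation: rho_3(r^3) is rotation by angle 2*pi*3*3/13, whose trace is 2*cos(2*pi*3*3/13) = -2*cos(5*pi/13).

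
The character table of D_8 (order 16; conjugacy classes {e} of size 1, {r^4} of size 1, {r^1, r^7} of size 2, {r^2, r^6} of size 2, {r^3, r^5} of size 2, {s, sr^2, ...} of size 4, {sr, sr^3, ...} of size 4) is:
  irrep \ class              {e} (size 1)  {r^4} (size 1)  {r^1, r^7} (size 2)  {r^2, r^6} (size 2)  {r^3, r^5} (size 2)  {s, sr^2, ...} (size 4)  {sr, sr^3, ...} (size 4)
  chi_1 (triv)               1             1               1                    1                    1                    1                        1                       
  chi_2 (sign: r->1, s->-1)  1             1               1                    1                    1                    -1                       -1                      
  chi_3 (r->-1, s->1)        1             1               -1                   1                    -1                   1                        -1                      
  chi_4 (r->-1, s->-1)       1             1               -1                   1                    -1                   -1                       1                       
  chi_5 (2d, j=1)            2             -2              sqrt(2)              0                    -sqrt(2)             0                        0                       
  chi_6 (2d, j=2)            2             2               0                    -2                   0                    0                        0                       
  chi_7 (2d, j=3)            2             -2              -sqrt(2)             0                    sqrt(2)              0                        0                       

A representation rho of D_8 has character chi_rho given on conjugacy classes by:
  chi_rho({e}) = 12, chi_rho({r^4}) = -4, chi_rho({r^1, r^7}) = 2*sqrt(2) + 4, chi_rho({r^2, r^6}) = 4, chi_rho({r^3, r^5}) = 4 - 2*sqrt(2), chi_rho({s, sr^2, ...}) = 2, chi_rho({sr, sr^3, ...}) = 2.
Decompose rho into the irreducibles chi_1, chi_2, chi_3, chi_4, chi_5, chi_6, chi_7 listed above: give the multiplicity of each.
Multiplicities: chi_1: 3, chi_2: 1, chi_3: 0, chi_4: 0, chi_5: 3, chi_6: 0, chi_7: 1.

Details: Use <chi_rho, chi> = (1/|G|) sum_C |C| * chi_rho(C) * conj(chi(C)) with |G| = 16 for each irreducible chi in the table:
  <chi_rho, chi_1> = (1/16)[1*(12)*conj(1) + 1*(-4)*conj(1) + 2*(2*sqrt(2) + 4)*conj(1) + 2*(4)*conj(1) + 2*(4 - 2*sqrt(2))*conj(1) + 4*(2)*conj(1) + 4*(2)*conj(1)]
      = (1/16)[(12) + (-4) + (4*sqrt(2) + 8) + (8) + (8 - 4*sqrt(2)) + (8) + (8)] = 48/16 = 3
  <chi_rho, chi_2> = (1/16)[1*(12)*conj(1) + 1*(-4)*conj(1) + 2*(2*sqrt(2) + 4)*conj(1) + 2*(4)*conj(1) + 2*(4 - 2*sqrt(2))*conj(1) + 4*(2)*conj(-1) + 4*(2)*conj(-1)]
      = (1/16)[(12) + (-4) + (4*sqrt(2) + 8) + (8) + (8 - 4*sqrt(2)) + (-8) + (-8)] = 16/16 = 1
  <chi_rho, chi_3> = (1/16)[1*(12)*conj(1) + 1*(-4)*conj(1) + 2*(2*sqrt(2) + 4)*conj(-1) + 2*(4)*conj(1) + 2*(4 - 2*sqrt(2))*conj(-1) + 4*(2)*conj(1) + 4*(2)*conj(-1)]
      = (1/16)[(12) + (-4) + (-8 - 4*sqrt(2)) + (8) + (-8 + 4*sqrt(2)) + (8) + (-8)] = 0/16 = 0
  <chi_rho, chi_4> = (1/16)[1*(12)*conj(1) + 1*(-4)*conj(1) + 2*(2*sqrt(2) + 4)*conj(-1) + 2*(4)*conj(1) + 2*(4 - 2*sqrt(2))*conj(-1) + 4*(2)*conj(-1) + 4*(2)*conj(1)]
      = (1/16)[(12) + (-4) + (-8 - 4*sqrt(2)) + (8) + (-8 + 4*sqrt(2)) + (-8) + (8)] = 0/16 = 0
  <chi_rho, chi_5> = (1/16)[1*(12)*conj(2) + 1*(-4)*conj(-2) + 2*(2*sqrt(2) + 4)*conj(sqrt(2)) + 2*(4)*conj(0) + 2*(4 - 2*sqrt(2))*conj(-sqrt(2)) + 4*(2)*conj(0) + 4*(2)*conj(0)]
      = (1/16)[(24) + (8) + (8 + 8*sqrt(2)) + (0) + (8 - 8*sqrt(2)) + (0) + (0)] = 48/16 = 3
  <chi_rho, chi_6> = (1/16)[1*(12)*conj(2) + 1*(-4)*conj(2) + 2*(2*sqrt(2) + 4)*conj(0) + 2*(4)*conj(-2) + 2*(4 - 2*sqrt(2))*conj(0) + 4*(2)*conj(0) + 4*(2)*conj(0)]
      = (1/16)[(24) + (-8) + (0) + (-16) + (0) + (0) + (0)] = 0/16 = 0
  <chi_rho, chi_7> = (1/16)[1*(12)*conj(2) + 1*(-4)*conj(-2) + 2*(2*sqrt(2) + 4)*conj(-sqrt(2)) + 2*(4)*conj(0) + 2*(4 - 2*sqrt(2))*conj(sqrt(2)) + 4*(2)*conj(0) + 4*(2)*conj(0)]
      = (1/16)[(24) + (8) + (-8*sqrt(2) - 8) + (0) + (-8 + 8*sqrt(2)) + (0) + (0)] = 16/16 = 1
Dimension check: dim(rho) = sum (mult * dim) = 3*1 + 1*1 + 0*1 + 0*1 + 3*2 + 0*2 + 1*2 = 12 = chi_rho(e) = 12.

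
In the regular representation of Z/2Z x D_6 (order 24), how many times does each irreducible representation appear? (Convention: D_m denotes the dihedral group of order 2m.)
Each irreducible V_i of dimension d_i appears with multiplicity d_i, i.e. rho_reg = (direct sum over all irreducibles V_i) d_i V_i. The irreducible dimensions for Z/2Z x D_6 are 1, 1, 1, 1, 1, 1, 1, 1, 2, 2, 2, 2: 8 irreducibles of dimension 1, each with multiplicity 1; 4 irreducibles of dimension 2, each with multiplicity 2. Total dimension 8*1*1 + 4*2*2 = 24 = |G|.

Justification: General theorem: in the regular representation of a finite group G, each irreducible appears with multiplicity equal to its dimension. Check: dim(rho_reg) = sum d_i^2 = 1 + 1 + 1 + 1 + 1 + 1 + 1 + 1 + 4 + 4 + 4 + 4 = 24 = |G|.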